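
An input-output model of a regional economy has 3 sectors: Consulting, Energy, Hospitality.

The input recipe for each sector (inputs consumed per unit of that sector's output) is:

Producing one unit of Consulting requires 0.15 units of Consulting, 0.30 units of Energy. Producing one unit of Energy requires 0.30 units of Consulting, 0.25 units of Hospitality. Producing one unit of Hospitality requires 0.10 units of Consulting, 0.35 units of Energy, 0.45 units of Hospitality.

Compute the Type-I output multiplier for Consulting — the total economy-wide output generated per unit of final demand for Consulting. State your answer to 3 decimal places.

m_C = 2.090

I − A =
  [   0.85    -0.30    -0.10]
  [  -0.30     1.00    -0.35]
  [   0.00    -0.25     0.55]
Cofactors of I−A, C_ij = (−1)^(i+j)·(minor ij) (rows/columns in the sector order above):
  C_11 = (1.00)(0.55) − (-0.35)(-0.25) = 0.4625
  C_12 = −[(-0.30)(0.55) − (-0.35)(0.00)] = 0.1650
  C_13 = (-0.30)(-0.25) − (1.00)(0.00) = 0.0750
  C_21 = −[(-0.30)(0.55) − (-0.10)(-0.25)] = 0.1900
  C_22 = (0.85)(0.55) − (-0.10)(0.00) = 0.4675
  C_23 = −[(0.85)(-0.25) − (-0.30)(0.00)] = 0.2125
  C_31 = (-0.30)(-0.35) − (-0.10)(1.00) = 0.2050
  C_32 = −[(0.85)(-0.35) − (-0.10)(-0.30)] = 0.3275
  C_33 = (0.85)(1.00) − (-0.30)(-0.30) = 0.7600
det(I−A) = Σ_j (I−A)_1j·C_1j = (0.85)(0.4625) + (-0.30)(0.1650) + (-0.10)(0.0750) = 0.336125
adj(I−A) = Cᵀ =
  [ 0.4625   0.1900   0.2050]
  [ 0.1650   0.4675   0.3275]
  [ 0.0750   0.2125   0.7600]
(I − A)⁻¹ = adj(I−A) / det(I−A) ≈
  [   1.3760     0.5653     0.6099]
  [   0.4909     1.3909     0.9743]
  [   0.2231     0.6322     2.2611]
The output multiplier for sector j is the column-j sum of the Leontief inverse (I − A)⁻¹ = adj(I−A) / det(I−A).
Column C of adj(I−A): (0.4625, 0.1650, 0.0750); det(I−A) = 0.336125.
m_C = (0.4625 + 0.1650 + 0.0750) / 0.336125 = 0.7025 / 0.336125 ≈ 2.090.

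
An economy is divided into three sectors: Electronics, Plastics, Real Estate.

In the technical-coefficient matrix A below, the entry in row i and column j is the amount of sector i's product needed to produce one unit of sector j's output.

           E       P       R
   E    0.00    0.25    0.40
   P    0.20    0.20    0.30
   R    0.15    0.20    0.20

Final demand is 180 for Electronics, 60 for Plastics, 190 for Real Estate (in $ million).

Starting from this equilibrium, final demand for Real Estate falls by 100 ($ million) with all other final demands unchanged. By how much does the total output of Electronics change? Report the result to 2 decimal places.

I − A =
  [   1.00    -0.25    -0.40]
  [  -0.20     0.80    -0.30]
  [  -0.15    -0.20     0.80]
Cofactors of I−A, C_ij = (−1)^(i+j)·(minor ij) (rows/columns in the sector order above):
  C_11 = (0.80)(0.80) − (-0.30)(-0.20) = 0.5800
  C_12 = −[(-0.20)(0.80) − (-0.30)(-0.15)] = 0.2050
  C_13 = (-0.20)(-0.20) − (0.80)(-0.15) = 0.1600
  C_21 = −[(-0.25)(0.80) − (-0.40)(-0.20)] = 0.2800
  C_22 = (1.00)(0.80) − (-0.40)(-0.15) = 0.7400
  C_23 = −[(1.00)(-0.20) − (-0.25)(-0.15)] = 0.2375
  C_31 = (-0.25)(-0.30) − (-0.40)(0.80) = 0.3950
  C_32 = −[(1.00)(-0.30) − (-0.40)(-0.20)] = 0.3800
  C_33 = (1.00)(0.80) − (-0.25)(-0.20) = 0.7500
det(I−A) = Σ_j (I−A)_1j·C_1j = (1.00)(0.5800) + (-0.25)(0.2050) + (-0.40)(0.1600) = 0.46475
adj(I−A) = Cᵀ =
  [ 0.5800   0.2800   0.3950]
  [ 0.2050   0.7400   0.3800]
  [ 0.1600   0.2375   0.7500]
(I − A)⁻¹ = adj(I−A) / det(I−A) ≈
  [   1.2480     0.6025     0.8499]
  [   0.4411     1.5923     0.8176]
  [   0.3443     0.5110     1.6138]
Δx = (I − A)⁻¹ Δd with Δd having -100 in the Real Estate component and 0 elsewhere.
So Δx_E = L_ER · (-100), where L_ER = adj(I−A)_ER / det(I−A) = 0.3950 / 0.46475.
Δx_E = 0.3950 × (-100) / 0.46475 = -39.50 / 0.46475 ≈ -84.99.

Δx_E = -84.99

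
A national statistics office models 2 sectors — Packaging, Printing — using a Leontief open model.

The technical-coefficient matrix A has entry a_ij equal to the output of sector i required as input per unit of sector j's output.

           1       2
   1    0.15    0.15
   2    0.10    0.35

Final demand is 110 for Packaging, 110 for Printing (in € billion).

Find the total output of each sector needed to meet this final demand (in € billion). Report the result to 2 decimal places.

x_1 = 163.72, x_2 = 194.42

I − A =
  [   0.85    -0.15]
  [  -0.10     0.65]
det(I−A) = (0.85)(0.65) − (-0.15)(-0.10) = 0.5375
adj(I−A) = [[0.65, 0.15], [0.10, 0.85]]
(I − A)⁻¹ = adj(I−A) / det(I−A) ≈
  [   1.2093     0.2791]
  [   0.1860     1.5814]
x = (I − A)⁻¹ d = adj(I−A)·d / det(I−A), with det(I−A) = 0.5375:
  x_1 = (0.65·110 + 0.15·110) / 0.5375 = 88.00 / 0.5375 ≈ 163.72
  x_2 = (0.10·110 + 0.85·110) / 0.5375 = 104.50 / 0.5375 ≈ 194.42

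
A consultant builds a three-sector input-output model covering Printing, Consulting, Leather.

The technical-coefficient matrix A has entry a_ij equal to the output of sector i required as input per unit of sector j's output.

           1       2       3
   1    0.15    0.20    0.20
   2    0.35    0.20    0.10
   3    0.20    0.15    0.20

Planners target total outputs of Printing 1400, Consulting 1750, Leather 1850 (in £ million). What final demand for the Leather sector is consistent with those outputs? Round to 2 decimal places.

d_3 = 937.50

I − A =
  [   0.85    -0.20    -0.20]
  [  -0.35     0.80    -0.10]
  [  -0.20    -0.15     0.80]
d = (I − A) x:
  d_1 = (+0.85)·1400 + (-0.20)·1750 + (-0.20)·1850 = 470.00
  d_2 = (-0.35)·1400 + (+0.80)·1750 + (-0.10)·1850 = 725.00
  d_3 = (-0.20)·1400 + (-0.15)·1750 + (+0.80)·1850 = 937.50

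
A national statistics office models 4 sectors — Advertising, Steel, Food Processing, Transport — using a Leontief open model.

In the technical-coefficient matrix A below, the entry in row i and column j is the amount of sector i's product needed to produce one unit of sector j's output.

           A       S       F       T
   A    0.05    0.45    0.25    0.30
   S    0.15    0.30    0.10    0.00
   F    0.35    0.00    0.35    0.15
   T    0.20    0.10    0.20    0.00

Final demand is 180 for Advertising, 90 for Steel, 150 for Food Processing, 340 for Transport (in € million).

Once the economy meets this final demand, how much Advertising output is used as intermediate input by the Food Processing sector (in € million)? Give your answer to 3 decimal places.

z_AF = 213.505

I − A =
  [   0.95    -0.45    -0.25    -0.30]
  [  -0.15     0.70    -0.10     0.00]
  [  -0.35     0.00     0.65    -0.15]
  [  -0.20    -0.10    -0.20     1.00]
Compute the cofactors C_ij = (−1)^(i+j)·(3×3 minor ij) of I−A; the adjugate is their transpose:
adj(I−A) = Cᵀ =
  [ 0.432500   0.302250   0.265000   0.169500]
  [ 0.131000   0.434000   0.135500   0.059625]
  [ 0.268250   0.195750   0.551000   0.163125]
  [ 0.153250   0.143000   0.176750   0.311375]
det(I−A) = Σ_j (I−A)_1j·C_1j = (0.95)(0.432500) + (-0.45)(0.131000) + (-0.25)(0.268250) + (-0.30)(0.153250) = 0.2388875
(I − A)⁻¹ = adj(I−A) / det(I−A) ≈
  [   1.8105     1.2652     1.1093     0.7095]
  [   0.5484     1.8168     0.5672     0.2496]
  [   1.1229     0.8194     2.3065     0.6829]
  [   0.6415     0.5986     0.7399     1.3034]
First solve x = (I − A)⁻¹ d = adj(I−A)·d / det(I−A); in particular x_F = (0.268250·180 + 0.195750·90 + 0.551000·150 + 0.163125·340) / 0.2388875 = 204.015 / 0.2388875 ≈ 854.02124.
Intermediate flow from A to F: z_AF = a_AF · x_F = 0.25 × 204.015 / 0.2388875 = 51.00375 / 0.2388875 ≈ 213.505.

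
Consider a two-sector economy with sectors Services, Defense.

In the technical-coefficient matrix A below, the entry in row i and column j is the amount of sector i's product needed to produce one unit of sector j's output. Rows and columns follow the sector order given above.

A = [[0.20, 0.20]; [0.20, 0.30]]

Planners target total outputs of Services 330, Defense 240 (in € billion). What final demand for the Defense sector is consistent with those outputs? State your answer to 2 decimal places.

d_D = 102.00

I − A =
  [   0.80    -0.20]
  [  -0.20     0.70]
d = (I − A) x:
  d_S = (+0.80)·330 + (-0.20)·240 = 216.00
  d_D = (-0.20)·330 + (+0.70)·240 = 102.00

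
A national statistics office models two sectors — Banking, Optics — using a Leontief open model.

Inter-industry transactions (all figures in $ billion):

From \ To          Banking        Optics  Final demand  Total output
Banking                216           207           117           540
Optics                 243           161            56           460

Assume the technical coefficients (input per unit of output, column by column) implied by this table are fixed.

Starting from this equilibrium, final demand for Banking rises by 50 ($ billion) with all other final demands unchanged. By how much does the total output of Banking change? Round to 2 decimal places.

Δx_1 = 173.33

Technical coefficients a_ij = z_ij / X_j:
  a_11 = 216/540 = 0.40, a_21 = 243/540 = 0.45
  a_12 = 207/460 = 0.45, a_22 = 161/460 = 0.35
I − A =
  [   0.60    -0.45]
  [  -0.45     0.65]
det(I−A) = (0.60)(0.65) − (-0.45)(-0.45) = 0.1875
adj(I−A) = [[0.65, 0.45], [0.45, 0.60]]
(I − A)⁻¹ = adj(I−A) / det(I−A) ≈
  [   3.4667     2.4000]
  [   2.4000     3.2000]
Δx = (I − A)⁻¹ Δd with Δd having +50 in the Banking component and 0 elsewhere.
So Δx_1 = L_11 · (+50), where L_11 = adj(I−A)_11 / det(I−A) = 0.65 / 0.1875.
Δx_1 = 0.65 × (+50) / 0.1875 = 32.50 / 0.1875 ≈ 173.33.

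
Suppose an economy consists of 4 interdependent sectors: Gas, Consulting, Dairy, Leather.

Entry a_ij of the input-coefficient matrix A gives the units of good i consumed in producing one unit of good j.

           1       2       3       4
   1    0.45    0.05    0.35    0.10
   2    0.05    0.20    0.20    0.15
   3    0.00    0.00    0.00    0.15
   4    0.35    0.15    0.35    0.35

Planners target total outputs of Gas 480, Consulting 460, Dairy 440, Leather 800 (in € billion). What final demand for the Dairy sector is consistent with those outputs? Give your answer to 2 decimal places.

d_3 = 320.00

I − A =
  [   0.55    -0.05    -0.35    -0.10]
  [  -0.05     0.80    -0.20    -0.15]
  [   0.00     0.00     1.00    -0.15]
  [  -0.35    -0.15    -0.35     0.65]
d = (I − A) x:
  d_1 = (+0.55)·480 + (-0.05)·460 + (-0.35)·440 + (-0.10)·800 = 7.00
  d_2 = (-0.05)·480 + (+0.80)·460 + (-0.20)·440 + (-0.15)·800 = 136.00
  d_3 = (+0.00)·480 + (+0.00)·460 + (+1.00)·440 + (-0.15)·800 = 320.00
  d_4 = (-0.35)·480 + (-0.15)·460 + (-0.35)·440 + (+0.65)·800 = 129.00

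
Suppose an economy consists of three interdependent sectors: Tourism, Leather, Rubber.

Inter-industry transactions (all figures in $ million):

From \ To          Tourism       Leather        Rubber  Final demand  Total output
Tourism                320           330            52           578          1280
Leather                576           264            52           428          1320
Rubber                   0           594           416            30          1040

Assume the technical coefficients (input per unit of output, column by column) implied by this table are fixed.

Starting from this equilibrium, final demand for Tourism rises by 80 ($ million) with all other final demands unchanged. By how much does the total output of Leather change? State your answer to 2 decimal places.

Δx_2 = 81.36

Technical coefficients a_ij = z_ij / X_j:
  a_11 = 320/1280 = 0.25, a_21 = 576/1280 = 0.45, a_31 = 0/1280 = 0.00
  a_12 = 330/1320 = 0.25, a_22 = 264/1320 = 0.20, a_32 = 594/1320 = 0.45
  a_13 = 52/1040 = 0.05, a_23 = 52/1040 = 0.05, a_33 = 416/1040 = 0.40
I − A =
  [   0.75    -0.25    -0.05]
  [  -0.45     0.80    -0.05]
  [   0.00    -0.45     0.60]
Cofactors of I−A, C_ij = (−1)^(i+j)·(minor ij) (rows/columns in the sector order above):
  C_11 = (0.80)(0.60) − (-0.05)(-0.45) = 0.4575
  C_12 = −[(-0.45)(0.60) − (-0.05)(0.00)] = 0.2700
  C_13 = (-0.45)(-0.45) − (0.80)(0.00) = 0.2025
  C_21 = −[(-0.25)(0.60) − (-0.05)(-0.45)] = 0.1725
  C_22 = (0.75)(0.60) − (-0.05)(0.00) = 0.4500
  C_23 = −[(0.75)(-0.45) − (-0.25)(0.00)] = 0.3375
  C_31 = (-0.25)(-0.05) − (-0.05)(0.80) = 0.0525
  C_32 = −[(0.75)(-0.05) − (-0.05)(-0.45)] = 0.0600
  C_33 = (0.75)(0.80) − (-0.25)(-0.45) = 0.4875
det(I−A) = Σ_j (I−A)_1j·C_1j = (0.75)(0.4575) + (-0.25)(0.2700) + (-0.05)(0.2025) = 0.2655
adj(I−A) = Cᵀ =
  [ 0.4575   0.1725   0.0525]
  [ 0.2700   0.4500   0.0600]
  [ 0.2025   0.3375   0.4875]
(I − A)⁻¹ = adj(I−A) / det(I−A) ≈
  [   1.7232     0.6497     0.1977]
  [   1.0169     1.6949     0.2260]
  [   0.7627     1.2712     1.8362]
Δx = (I − A)⁻¹ Δd with Δd having +80 in the Tourism component and 0 elsewhere.
So Δx_2 = L_21 · (+80), where L_21 = adj(I−A)_21 / det(I−A) = 0.2700 / 0.2655.
Δx_2 = 0.2700 × (+80) / 0.2655 = 21.60 / 0.2655 ≈ 81.36.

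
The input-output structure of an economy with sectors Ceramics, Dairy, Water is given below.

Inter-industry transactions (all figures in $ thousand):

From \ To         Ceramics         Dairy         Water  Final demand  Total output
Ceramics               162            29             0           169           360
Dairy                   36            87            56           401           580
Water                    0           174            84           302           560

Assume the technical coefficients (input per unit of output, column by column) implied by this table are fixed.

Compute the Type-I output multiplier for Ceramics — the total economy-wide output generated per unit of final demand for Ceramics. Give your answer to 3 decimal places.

Technical coefficients a_ij = z_ij / X_j:
  a_CC = 162/360 = 0.45, a_DC = 36/360 = 0.10, a_WC = 0/360 = 0.00
  a_CD = 29/580 = 0.05, a_DD = 87/580 = 0.15, a_WD = 174/580 = 0.30
  a_CW = 0/560 = 0.00, a_DW = 56/560 = 0.10, a_WW = 84/560 = 0.15
I − A =
  [   0.55    -0.05     0.00]
  [  -0.10     0.85    -0.10]
  [   0.00    -0.30     0.85]
Cofactors of I−A, C_ij = (−1)^(i+j)·(minor ij) (rows/columns in the sector order above):
  C_11 = (0.85)(0.85) − (-0.10)(-0.30) = 0.6925
  C_12 = −[(-0.10)(0.85) − (-0.10)(0.00)] = 0.0850
  C_13 = (-0.10)(-0.30) − (0.85)(0.00) = 0.0300
  C_21 = −[(-0.05)(0.85) − (0.00)(-0.30)] = 0.0425
  C_22 = (0.55)(0.85) − (0.00)(0.00) = 0.4675
  C_23 = −[(0.55)(-0.30) − (-0.05)(0.00)] = 0.1650
  C_31 = (-0.05)(-0.10) − (0.00)(0.85) = 0.0050
  C_32 = −[(0.55)(-0.10) − (0.00)(-0.10)] = 0.0550
  C_33 = (0.55)(0.85) − (-0.05)(-0.10) = 0.4625
det(I−A) = Σ_j (I−A)_1j·C_1j = (0.55)(0.6925) + (-0.05)(0.0850) + (0.00)(0.0300) = 0.376625
adj(I−A) = Cᵀ =
  [ 0.6925   0.0425   0.0050]
  [ 0.0850   0.4675   0.0550]
  [ 0.0300   0.1650   0.4625]
(I − A)⁻¹ = adj(I−A) / det(I−A) ≈
  [   1.8387     0.1128     0.0133]
  [   0.2257     1.2413     0.1460]
  [   0.0797     0.4381     1.2280]
The output multiplier for sector j is the column-j sum of the Leontief inverse (I − A)⁻¹ = adj(I−A) / det(I−A).
Column C of adj(I−A): (0.6925, 0.0850, 0.0300); det(I−A) = 0.376625.
m_C = (0.6925 + 0.0850 + 0.0300) / 0.376625 = 0.8075 / 0.376625 ≈ 2.144.

m_C = 2.144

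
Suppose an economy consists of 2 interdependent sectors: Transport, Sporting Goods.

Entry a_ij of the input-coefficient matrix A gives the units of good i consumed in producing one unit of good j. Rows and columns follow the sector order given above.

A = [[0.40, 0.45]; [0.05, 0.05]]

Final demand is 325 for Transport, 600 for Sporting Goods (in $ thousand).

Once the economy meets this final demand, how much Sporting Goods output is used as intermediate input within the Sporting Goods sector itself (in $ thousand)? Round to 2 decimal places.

z_22 = 34.36

I − A =
  [   0.60    -0.45]
  [  -0.05     0.95]
det(I−A) = (0.60)(0.95) − (-0.45)(-0.05) = 0.5475
adj(I−A) = [[0.95, 0.45], [0.05, 0.60]]
(I − A)⁻¹ = adj(I−A) / det(I−A) ≈
  [   1.7352     0.8219]
  [   0.0913     1.0959]
First solve x = (I − A)⁻¹ d = adj(I−A)·d / det(I−A); in particular x_2 = (0.05·325 + 0.60·600) / 0.5475 = 376.25 / 0.5475 ≈ 687.2146.
Intermediate flow from 2 to 2: z_22 = a_22 · x_2 = 0.05 × 376.25 / 0.5475 = 18.8125 / 0.5475 ≈ 34.36.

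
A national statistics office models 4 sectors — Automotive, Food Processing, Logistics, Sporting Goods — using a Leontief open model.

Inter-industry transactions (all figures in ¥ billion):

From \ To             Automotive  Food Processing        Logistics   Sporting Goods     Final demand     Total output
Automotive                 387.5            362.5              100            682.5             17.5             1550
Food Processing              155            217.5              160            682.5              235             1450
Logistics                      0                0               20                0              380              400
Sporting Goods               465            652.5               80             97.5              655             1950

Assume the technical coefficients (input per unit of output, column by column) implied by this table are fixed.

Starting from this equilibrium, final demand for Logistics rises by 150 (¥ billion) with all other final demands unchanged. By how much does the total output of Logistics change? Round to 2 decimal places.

Δx_L = 157.89

Technical coefficients a_ij = z_ij / X_j:
  a_AA = 387.5/1550 = 0.25, a_FA = 155/1550 = 0.10, a_LA = 0/1550 = 0.00, a_SA = 465/1550 = 0.30
  a_AF = 362.5/1450 = 0.25, a_FF = 217.5/1450 = 0.15, a_LF = 0/1450 = 0.00, a_SF = 652.5/1450 = 0.45
  a_AL = 100/400 = 0.25, a_FL = 160/400 = 0.40, a_LL = 20/400 = 0.05, a_SL = 80/400 = 0.20
  a_AS = 682.5/1950 = 0.35, a_FS = 682.5/1950 = 0.35, a_LS = 0/1950 = 0.00, a_SS = 97.5/1950 = 0.05
I − A =
  [   0.75    -0.25    -0.25    -0.35]
  [  -0.10     0.85    -0.40    -0.35]
  [   0.00     0.00     0.95     0.00]
  [  -0.30    -0.45    -0.20     0.95]
Compute the cofactors C_ij = (−1)^(i+j)·(3×3 minor ij) of I−A; the adjugate is their transpose:
adj(I−A) = Cᵀ =
  [ 0.617500   0.375250   0.397500   0.365750]
  [ 0.190000   0.577125   0.352500   0.282625]
  [ 0.000000   0.000000   0.332500   0.000000]
  [ 0.285000   0.391875   0.362500   0.581875]
det(I−A) = Σ_j (I−A)_1j·C_1j = (0.75)(0.617500) + (-0.25)(0.190000) + (-0.25)(0.000000) + (-0.35)(0.285000) = 0.315875
(I − A)⁻¹ = adj(I−A) / det(I−A) ≈
  [   1.9549     1.1880     1.2584     1.1579]
  [   0.6015     1.8271     1.1159     0.8947]
  [   0.0000     0.0000     1.0526     0.0000]
  [   0.9023     1.2406     1.1476     1.8421]
Δx = (I − A)⁻¹ Δd with Δd having +150 in the Logistics component and 0 elsewhere.
So Δx_L = L_LL · (+150), where L_LL = adj(I−A)_LL / det(I−A) = 0.332500 / 0.315875.
Δx_L = 0.332500 × (+150) / 0.315875 = 49.875 / 0.315875 ≈ 157.89.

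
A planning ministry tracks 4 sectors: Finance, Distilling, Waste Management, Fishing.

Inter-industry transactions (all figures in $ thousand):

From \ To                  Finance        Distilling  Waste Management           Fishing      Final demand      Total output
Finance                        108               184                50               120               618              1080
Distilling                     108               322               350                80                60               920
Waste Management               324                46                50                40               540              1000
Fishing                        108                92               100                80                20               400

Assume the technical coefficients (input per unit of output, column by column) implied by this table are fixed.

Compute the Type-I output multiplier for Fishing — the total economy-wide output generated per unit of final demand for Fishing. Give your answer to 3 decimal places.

Technical coefficients a_ij = z_ij / X_j:
  a_11 = 108/1080 = 0.10, a_21 = 108/1080 = 0.10, a_31 = 324/1080 = 0.30, a_41 = 108/1080 = 0.10
  a_12 = 184/920 = 0.20, a_22 = 322/920 = 0.35, a_32 = 46/920 = 0.05, a_42 = 92/920 = 0.10
  a_13 = 50/1000 = 0.05, a_23 = 350/1000 = 0.35, a_33 = 50/1000 = 0.05, a_43 = 100/1000 = 0.10
  a_14 = 120/400 = 0.30, a_24 = 80/400 = 0.20, a_34 = 40/400 = 0.10, a_44 = 80/400 = 0.20
I − A =
  [   0.90    -0.20    -0.05    -0.30]
  [  -0.10     0.65    -0.35    -0.20]
  [  -0.30    -0.05     0.95    -0.10]
  [  -0.10    -0.10    -0.10     0.80]
Compute the cofactors C_ij = (−1)^(i+j)·(3×3 minor ij) of I−A; the adjugate is their transpose:
adj(I−A) = Cᵀ =
  [ 0.45000   0.18250   0.11500   0.22875]
  [ 0.18750   0.62500   0.26750   0.26000]
  [ 0.16250   0.10250   0.40750   0.13750]
  [ 0.10000   0.11375   0.09875   0.49000]
det(I−A) = Σ_j (I−A)_1j·C_1j = (0.90)(0.45000) + (-0.20)(0.18750) + (-0.05)(0.16250) + (-0.30)(0.10000) = 0.329375
(I − A)⁻¹ = adj(I−A) / det(I−A) ≈
  [   1.3662     0.5541     0.3491     0.6945]
  [   0.5693     1.8975     0.8121     0.7894]
  [   0.4934     0.3112     1.2372     0.4175]
  [   0.3036     0.3454     0.2998     1.4877]
The output multiplier for sector j is the column-j sum of the Leontief inverse (I − A)⁻¹ = adj(I−A) / det(I−A).
Column 4 of adj(I−A): (0.22875, 0.26000, 0.13750, 0.49000); det(I−A) = 0.329375.
m_4 = (0.22875 + 0.26000 + 0.13750 + 0.49000) / 0.329375 = 1.11625 / 0.329375 ≈ 3.389.

m_4 = 3.389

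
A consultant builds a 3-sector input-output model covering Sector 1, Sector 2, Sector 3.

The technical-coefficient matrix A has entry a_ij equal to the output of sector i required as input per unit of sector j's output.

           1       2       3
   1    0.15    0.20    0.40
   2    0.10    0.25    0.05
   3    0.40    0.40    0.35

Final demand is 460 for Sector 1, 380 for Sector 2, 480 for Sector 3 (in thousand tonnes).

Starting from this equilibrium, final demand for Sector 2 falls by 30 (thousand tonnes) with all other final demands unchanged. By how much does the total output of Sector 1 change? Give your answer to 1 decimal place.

Δx_1 = -35.6

I − A =
  [   0.85    -0.20    -0.40]
  [  -0.10     0.75    -0.05]
  [  -0.40    -0.40     0.65]
Cofactors of I−A, C_ij = (−1)^(i+j)·(minor ij) (rows/columns in the sector order above):
  C_11 = (0.75)(0.65) − (-0.05)(-0.40) = 0.4675
  C_12 = −[(-0.10)(0.65) − (-0.05)(-0.40)] = 0.0850
  C_13 = (-0.10)(-0.40) − (0.75)(-0.40) = 0.3400
  C_21 = −[(-0.20)(0.65) − (-0.40)(-0.40)] = 0.2900
  C_22 = (0.85)(0.65) − (-0.40)(-0.40) = 0.3925
  C_23 = −[(0.85)(-0.40) − (-0.20)(-0.40)] = 0.4200
  C_31 = (-0.20)(-0.05) − (-0.40)(0.75) = 0.3100
  C_32 = −[(0.85)(-0.05) − (-0.40)(-0.10)] = 0.0825
  C_33 = (0.85)(0.75) − (-0.20)(-0.10) = 0.6175
det(I−A) = Σ_j (I−A)_1j·C_1j = (0.85)(0.4675) + (-0.20)(0.0850) + (-0.40)(0.3400) = 0.244375
adj(I−A) = Cᵀ =
  [ 0.4675   0.2900   0.3100]
  [ 0.0850   0.3925   0.0825]
  [ 0.3400   0.4200   0.6175]
(I − A)⁻¹ = adj(I−A) / det(I−A) ≈
  [   1.9130     1.1867     1.2685]
  [   0.3478     1.6061     0.3376]
  [   1.3913     1.7187     2.5269]
Δx = (I − A)⁻¹ Δd with Δd having -30 in the Sector 2 component and 0 elsewhere.
So Δx_1 = L_12 · (-30), where L_12 = adj(I−A)_12 / det(I−A) = 0.2900 / 0.244375.
Δx_1 = 0.2900 × (-30) / 0.244375 = -8.70 / 0.244375 ≈ -35.6.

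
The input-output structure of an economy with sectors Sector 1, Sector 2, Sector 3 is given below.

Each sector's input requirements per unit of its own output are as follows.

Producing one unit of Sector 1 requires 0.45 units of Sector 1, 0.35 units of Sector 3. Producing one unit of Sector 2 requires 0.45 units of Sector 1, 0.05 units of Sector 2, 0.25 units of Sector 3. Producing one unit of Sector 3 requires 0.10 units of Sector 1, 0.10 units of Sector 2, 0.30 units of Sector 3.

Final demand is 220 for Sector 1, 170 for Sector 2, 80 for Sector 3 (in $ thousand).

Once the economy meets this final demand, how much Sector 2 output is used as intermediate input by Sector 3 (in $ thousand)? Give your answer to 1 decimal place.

z_23 = 54.5

I − A =
  [   0.55    -0.45    -0.10]
  [   0.00     0.95    -0.10]
  [  -0.35    -0.25     0.70]
Cofactors of I−A, C_ij = (−1)^(i+j)·(minor ij) (rows/columns in the sector order above):
  C_11 = (0.95)(0.70) − (-0.10)(-0.25) = 0.6400
  C_12 = −[(0.00)(0.70) − (-0.10)(-0.35)] = 0.0350
  C_13 = (0.00)(-0.25) − (0.95)(-0.35) = 0.3325
  C_21 = −[(-0.45)(0.70) − (-0.10)(-0.25)] = 0.3400
  C_22 = (0.55)(0.70) − (-0.10)(-0.35) = 0.3500
  C_23 = −[(0.55)(-0.25) − (-0.45)(-0.35)] = 0.2950
  C_31 = (-0.45)(-0.10) − (-0.10)(0.95) = 0.1400
  C_32 = −[(0.55)(-0.10) − (-0.10)(0.00)] = 0.0550
  C_33 = (0.55)(0.95) − (-0.45)(0.00) = 0.5225
det(I−A) = Σ_j (I−A)_1j·C_1j = (0.55)(0.6400) + (-0.45)(0.0350) + (-0.10)(0.3325) = 0.3030
adj(I−A) = Cᵀ =
  [ 0.6400   0.3400   0.1400]
  [ 0.0350   0.3500   0.0550]
  [ 0.3325   0.2950   0.5225]
(I − A)⁻¹ = adj(I−A) / det(I−A) ≈
  [   2.1122     1.1221     0.4620]
  [   0.1155     1.1551     0.1815]
  [   1.0974     0.9736     1.7244]
First solve x = (I − A)⁻¹ d = adj(I−A)·d / det(I−A); in particular x_3 = (0.3325·220 + 0.2950·170 + 0.5225·80) / 0.3030 = 165.10 / 0.3030 ≈ 544.884.
Intermediate flow from 2 to 3: z_23 = a_23 · x_3 = 0.10 × 165.10 / 0.3030 = 16.51 / 0.3030 ≈ 54.5.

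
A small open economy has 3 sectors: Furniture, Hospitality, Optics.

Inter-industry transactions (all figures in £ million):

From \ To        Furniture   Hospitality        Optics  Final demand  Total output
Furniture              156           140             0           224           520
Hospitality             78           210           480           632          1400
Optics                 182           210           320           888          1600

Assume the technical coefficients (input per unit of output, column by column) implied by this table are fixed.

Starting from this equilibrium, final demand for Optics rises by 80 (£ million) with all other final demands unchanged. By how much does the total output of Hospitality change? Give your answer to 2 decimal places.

Δx_2 = 39.81

Technical coefficients a_ij = z_ij / X_j:
  a_11 = 156/520 = 0.30, a_21 = 78/520 = 0.15, a_31 = 182/520 = 0.35
  a_12 = 140/1400 = 0.10, a_22 = 210/1400 = 0.15, a_32 = 210/1400 = 0.15
  a_13 = 0/1600 = 0.00, a_23 = 480/1600 = 0.30, a_33 = 320/1600 = 0.20
I − A =
  [   0.70    -0.10     0.00]
  [  -0.15     0.85    -0.30]
  [  -0.35    -0.15     0.80]
Cofactors of I−A, C_ij = (−1)^(i+j)·(minor ij) (rows/columns in the sector order above):
  C_11 = (0.85)(0.80) − (-0.30)(-0.15) = 0.6350
  C_12 = −[(-0.15)(0.80) − (-0.30)(-0.35)] = 0.2250
  C_13 = (-0.15)(-0.15) − (0.85)(-0.35) = 0.3200
  C_21 = −[(-0.10)(0.80) − (0.00)(-0.15)] = 0.0800
  C_22 = (0.70)(0.80) − (0.00)(-0.35) = 0.5600
  C_23 = −[(0.70)(-0.15) − (-0.10)(-0.35)] = 0.1400
  C_31 = (-0.10)(-0.30) − (0.00)(0.85) = 0.0300
  C_32 = −[(0.70)(-0.30) − (0.00)(-0.15)] = 0.2100
  C_33 = (0.70)(0.85) − (-0.10)(-0.15) = 0.5800
det(I−A) = Σ_j (I−A)_1j·C_1j = (0.70)(0.6350) + (-0.10)(0.2250) + (0.00)(0.3200) = 0.4220
adj(I−A) = Cᵀ =
  [ 0.6350   0.0800   0.0300]
  [ 0.2250   0.5600   0.2100]
  [ 0.3200   0.1400   0.5800]
(I − A)⁻¹ = adj(I−A) / det(I−A) ≈
  [   1.5047     0.1896     0.0711]
  [   0.5332     1.3270     0.4976]
  [   0.7583     0.3318     1.3744]
Δx = (I − A)⁻¹ Δd with Δd having +80 in the Optics component and 0 elsewhere.
So Δx_2 = L_23 · (+80), where L_23 = adj(I−A)_23 / det(I−A) = 0.2100 / 0.4220.
Δx_2 = 0.2100 × (+80) / 0.4220 = 16.80 / 0.4220 ≈ 39.81.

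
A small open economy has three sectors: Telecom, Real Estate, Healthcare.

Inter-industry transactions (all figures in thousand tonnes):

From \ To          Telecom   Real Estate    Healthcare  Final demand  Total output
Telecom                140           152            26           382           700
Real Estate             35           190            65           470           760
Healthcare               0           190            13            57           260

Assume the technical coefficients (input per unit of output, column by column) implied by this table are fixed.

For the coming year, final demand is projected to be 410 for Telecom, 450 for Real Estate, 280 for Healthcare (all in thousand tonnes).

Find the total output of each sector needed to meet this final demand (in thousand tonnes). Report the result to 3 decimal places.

x_T = 782.032, x_R = 822.533, x_H = 511.193

Technical coefficients a_ij = z_ij / X_j:
  a_TT = 140/700 = 0.20, a_RT = 35/700 = 0.05, a_HT = 0/700 = 0.00
  a_TR = 152/760 = 0.20, a_RR = 190/760 = 0.25, a_HR = 190/760 = 0.25
  a_TH = 26/260 = 0.10, a_RH = 65/260 = 0.25, a_HH = 13/260 = 0.05
I − A =
  [   0.80    -0.20    -0.10]
  [  -0.05     0.75    -0.25]
  [   0.00    -0.25     0.95]
Cofactors of I−A, C_ij = (−1)^(i+j)·(minor ij) (rows/columns in the sector order above):
  C_11 = (0.75)(0.95) − (-0.25)(-0.25) = 0.6500
  C_12 = −[(-0.05)(0.95) − (-0.25)(0.00)] = 0.0475
  C_13 = (-0.05)(-0.25) − (0.75)(0.00) = 0.0125
  C_21 = −[(-0.20)(0.95) − (-0.10)(-0.25)] = 0.2150
  C_22 = (0.80)(0.95) − (-0.10)(0.00) = 0.7600
  C_23 = −[(0.80)(-0.25) − (-0.20)(0.00)] = 0.2000
  C_31 = (-0.20)(-0.25) − (-0.10)(0.75) = 0.1250
  C_32 = −[(0.80)(-0.25) − (-0.10)(-0.05)] = 0.2050
  C_33 = (0.80)(0.75) − (-0.20)(-0.05) = 0.5900
det(I−A) = Σ_j (I−A)_1j·C_1j = (0.80)(0.6500) + (-0.20)(0.0475) + (-0.10)(0.0125) = 0.50925
adj(I−A) = Cᵀ =
  [ 0.6500   0.2150   0.1250]
  [ 0.0475   0.7600   0.2050]
  [ 0.0125   0.2000   0.5900]
(I − A)⁻¹ = adj(I−A) / det(I−A) ≈
  [   1.2764     0.4222     0.2455]
  [   0.0933     1.4924     0.4026]
  [   0.0245     0.3927     1.1586]
x = (I − A)⁻¹ d = adj(I−A)·d / det(I−A), with det(I−A) = 0.50925:
  x_T = (0.6500·410 + 0.2150·450 + 0.1250·280) / 0.50925 = 398.25 / 0.50925 ≈ 782.032
  x_R = (0.0475·410 + 0.7600·450 + 0.2050·280) / 0.50925 = 418.875 / 0.50925 ≈ 822.533
  x_H = (0.0125·410 + 0.2000·450 + 0.5900·280) / 0.50925 = 260.325 / 0.50925 ≈ 511.193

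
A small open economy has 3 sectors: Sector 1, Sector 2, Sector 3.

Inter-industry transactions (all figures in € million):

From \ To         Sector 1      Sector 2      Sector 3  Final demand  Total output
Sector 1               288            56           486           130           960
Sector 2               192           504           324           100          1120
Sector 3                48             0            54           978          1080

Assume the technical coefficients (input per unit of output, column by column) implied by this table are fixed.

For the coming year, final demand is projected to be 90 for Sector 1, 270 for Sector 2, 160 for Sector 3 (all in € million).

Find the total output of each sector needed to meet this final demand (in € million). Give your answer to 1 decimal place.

Technical coefficients a_ij = z_ij / X_j:
  a_11 = 288/960 = 0.30, a_21 = 192/960 = 0.20, a_31 = 48/960 = 0.05
  a_12 = 56/1120 = 0.05, a_22 = 504/1120 = 0.45, a_32 = 0/1120 = 0.00
  a_13 = 486/1080 = 0.45, a_23 = 324/1080 = 0.30, a_33 = 54/1080 = 0.05
I − A =
  [   0.70    -0.05    -0.45]
  [  -0.20     0.55    -0.30]
  [  -0.05     0.00     0.95]
Cofactors of I−A, C_ij = (−1)^(i+j)·(minor ij) (rows/columns in the sector order above):
  C_11 = (0.55)(0.95) − (-0.30)(0.00) = 0.5225
  C_12 = −[(-0.20)(0.95) − (-0.30)(-0.05)] = 0.2050
  C_13 = (-0.20)(0.00) − (0.55)(-0.05) = 0.0275
  C_21 = −[(-0.05)(0.95) − (-0.45)(0.00)] = 0.0475
  C_22 = (0.70)(0.95) − (-0.45)(-0.05) = 0.6425
  C_23 = −[(0.70)(0.00) − (-0.05)(-0.05)] = 0.0025
  C_31 = (-0.05)(-0.30) − (-0.45)(0.55) = 0.2625
  C_32 = −[(0.70)(-0.30) − (-0.45)(-0.20)] = 0.3000
  C_33 = (0.70)(0.55) − (-0.05)(-0.20) = 0.3750
det(I−A) = Σ_j (I−A)_1j·C_1j = (0.70)(0.5225) + (-0.05)(0.2050) + (-0.45)(0.0275) = 0.343125
adj(I−A) = Cᵀ =
  [ 0.5225   0.0475   0.2625]
  [ 0.2050   0.6425   0.3000]
  [ 0.0275   0.0025   0.3750]
(I − A)⁻¹ = adj(I−A) / det(I−A) ≈
  [   1.5228     0.1384     0.7650]
  [   0.5974     1.8725     0.8743]
  [   0.0801     0.0073     1.0929]
x = (I − A)⁻¹ d = adj(I−A)·d / det(I−A), with det(I−A) = 0.343125:
  x_1 = (0.5225·90 + 0.0475·270 + 0.2625·160) / 0.343125 = 101.85 / 0.343125 ≈ 296.8
  x_2 = (0.2050·90 + 0.6425·270 + 0.3000·160) / 0.343125 = 239.925 / 0.343125 ≈ 699.2
  x_3 = (0.0275·90 + 0.0025·270 + 0.3750·160) / 0.343125 = 63.15 / 0.343125 ≈ 184.0

x_1 = 296.8, x_2 = 699.2, x_3 = 184.0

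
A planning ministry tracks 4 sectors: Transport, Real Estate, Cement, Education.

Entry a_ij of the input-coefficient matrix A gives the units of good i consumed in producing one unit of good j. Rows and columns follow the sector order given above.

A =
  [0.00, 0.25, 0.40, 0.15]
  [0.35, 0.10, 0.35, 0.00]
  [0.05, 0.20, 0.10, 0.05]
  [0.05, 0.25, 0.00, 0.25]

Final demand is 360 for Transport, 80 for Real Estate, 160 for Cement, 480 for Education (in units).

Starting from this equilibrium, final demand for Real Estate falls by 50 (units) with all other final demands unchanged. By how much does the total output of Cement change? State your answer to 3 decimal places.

Δx_3 = -19.967

I − A =
  [   1.00    -0.25    -0.40    -0.15]
  [  -0.35     0.90    -0.35     0.00]
  [  -0.05    -0.20     0.90    -0.05]
  [  -0.05    -0.25     0.00     0.75]
Compute the cofactors C_ij = (−1)^(i+j)·(3×3 minor ij) of I−A; the adjugate is their transpose:
adj(I−A) = Cᵀ =
  [ 0.550625   0.267500   0.348750   0.133375]
  [ 0.250250   0.652250   0.364875   0.074375]
  [ 0.092875   0.172875   0.589500   0.057875]
  [ 0.120125   0.235250   0.144875   0.610875]
det(I−A) = Σ_j (I−A)_1j·C_1j = (1.00)(0.550625) + (-0.25)(0.250250) + (-0.40)(0.092875) + (-0.15)(0.120125) = 0.43289375
(I − A)⁻¹ = adj(I−A) / det(I−A) ≈
  [   1.2720     0.6179     0.8056     0.3081]
  [   0.5781     1.5067     0.8429     0.1718]
  [   0.2145     0.3993     1.3618     0.1337]
  [   0.2775     0.5434     0.3347     1.4111]
Δx = (I − A)⁻¹ Δd with Δd having -50 in the Real Estate component and 0 elsewhere.
So Δx_3 = L_32 · (-50), where L_32 = adj(I−A)_32 / det(I−A) = 0.172875 / 0.43289375.
Δx_3 = 0.172875 × (-50) / 0.43289375 = -8.64375 / 0.43289375 ≈ -19.967.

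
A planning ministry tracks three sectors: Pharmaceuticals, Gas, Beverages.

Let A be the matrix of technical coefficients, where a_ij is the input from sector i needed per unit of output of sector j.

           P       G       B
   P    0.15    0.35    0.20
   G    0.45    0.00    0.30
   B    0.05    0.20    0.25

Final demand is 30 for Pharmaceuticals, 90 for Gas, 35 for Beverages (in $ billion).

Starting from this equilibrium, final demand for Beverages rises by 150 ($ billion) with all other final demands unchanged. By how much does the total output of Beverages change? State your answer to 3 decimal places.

Δx_B = 238.725

I − A =
  [   0.85    -0.35    -0.20]
  [  -0.45     1.00    -0.30]
  [  -0.05    -0.20     0.75]
Cofactors of I−A, C_ij = (−1)^(i+j)·(minor ij) (rows/columns in the sector order above):
  C_11 = (1.00)(0.75) − (-0.30)(-0.20) = 0.6900
  C_12 = −[(-0.45)(0.75) − (-0.30)(-0.05)] = 0.3525
  C_13 = (-0.45)(-0.20) − (1.00)(-0.05) = 0.1400
  C_21 = −[(-0.35)(0.75) − (-0.20)(-0.20)] = 0.3025
  C_22 = (0.85)(0.75) − (-0.20)(-0.05) = 0.6275
  C_23 = −[(0.85)(-0.20) − (-0.35)(-0.05)] = 0.1875
  C_31 = (-0.35)(-0.30) − (-0.20)(1.00) = 0.3050
  C_32 = −[(0.85)(-0.30) − (-0.20)(-0.45)] = 0.3450
  C_33 = (0.85)(1.00) − (-0.35)(-0.45) = 0.6925
det(I−A) = Σ_j (I−A)_1j·C_1j = (0.85)(0.6900) + (-0.35)(0.3525) + (-0.20)(0.1400) = 0.435125
adj(I−A) = Cᵀ =
  [ 0.6900   0.3025   0.3050]
  [ 0.3525   0.6275   0.3450]
  [ 0.1400   0.1875   0.6925]
(I − A)⁻¹ = adj(I−A) / det(I−A) ≈
  [   1.5858     0.6952     0.7009]
  [   0.8101     1.4421     0.7929]
  [   0.3217     0.4309     1.5915]
Δx = (I − A)⁻¹ Δd with Δd having +150 in the Beverages component and 0 elsewhere.
So Δx_B = L_BB · (+150), where L_BB = adj(I−A)_BB / det(I−A) = 0.6925 / 0.435125.
Δx_B = 0.6925 × (+150) / 0.435125 = 103.875 / 0.435125 ≈ 238.725.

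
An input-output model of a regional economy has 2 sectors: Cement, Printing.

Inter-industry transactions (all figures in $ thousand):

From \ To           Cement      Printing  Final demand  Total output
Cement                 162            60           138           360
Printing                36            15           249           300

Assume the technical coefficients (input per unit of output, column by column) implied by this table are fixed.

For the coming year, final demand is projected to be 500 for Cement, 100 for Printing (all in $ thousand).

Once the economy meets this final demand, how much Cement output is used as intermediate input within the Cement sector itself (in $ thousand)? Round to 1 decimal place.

z_11 = 443.3

Technical coefficients a_ij = z_ij / X_j:
  a_11 = 162/360 = 0.45, a_21 = 36/360 = 0.10
  a_12 = 60/300 = 0.20, a_22 = 15/300 = 0.05
I − A =
  [   0.55    -0.20]
  [  -0.10     0.95]
det(I−A) = (0.55)(0.95) − (-0.20)(-0.10) = 0.5025
adj(I−A) = [[0.95, 0.20], [0.10, 0.55]]
(I − A)⁻¹ = adj(I−A) / det(I−A) ≈
  [   1.8905     0.3980]
  [   0.1990     1.0945]
First solve x = (I − A)⁻¹ d = adj(I−A)·d / det(I−A); in particular x_1 = (0.95·500 + 0.20·100) / 0.5025 = 495.00 / 0.5025 ≈ 985.075.
Intermediate flow from 1 to 1: z_11 = a_11 · x_1 = 0.45 × 495.00 / 0.5025 = 222.75 / 0.5025 ≈ 443.3.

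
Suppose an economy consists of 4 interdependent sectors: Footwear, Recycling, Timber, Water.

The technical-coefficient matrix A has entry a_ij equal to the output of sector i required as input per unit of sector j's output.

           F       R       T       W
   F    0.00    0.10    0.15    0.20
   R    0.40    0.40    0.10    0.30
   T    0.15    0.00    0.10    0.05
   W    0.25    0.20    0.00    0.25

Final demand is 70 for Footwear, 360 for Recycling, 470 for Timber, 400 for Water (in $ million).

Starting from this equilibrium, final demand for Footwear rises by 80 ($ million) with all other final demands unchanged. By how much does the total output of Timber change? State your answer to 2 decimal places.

Δx_T = 21.33

I − A =
  [   1.00    -0.10    -0.15    -0.20]
  [  -0.40     0.60    -0.10    -0.30]
  [  -0.15     0.00     0.90    -0.05]
  [  -0.25    -0.20     0.00     0.75]
Compute the cofactors C_ij = (−1)^(i+j)·(3×3 minor ij) of I−A; the adjugate is their transpose:
adj(I−A) = Cᵀ =
  [ 0.35000   0.10500   0.07000   0.14000]
  [ 0.35000   0.61125   0.12625   0.34625]
  [ 0.07000   0.02850   0.30650   0.05050]
  [ 0.21000   0.19800   0.05700   0.48900]
det(I−A) = Σ_j (I−A)_1j·C_1j = (1.00)(0.35000) + (-0.10)(0.35000) + (-0.15)(0.07000) + (-0.20)(0.21000) = 0.2625
(I − A)⁻¹ = adj(I−A) / det(I−A) ≈
  [   1.3333     0.4000     0.2667     0.5333]
  [   1.3333     2.3286     0.4810     1.3190]
  [   0.2667     0.1086     1.1676     0.1924]
  [   0.8000     0.7543     0.2171     1.8629]
Δx = (I − A)⁻¹ Δd with Δd having +80 in the Footwear component and 0 elsewhere.
So Δx_T = L_TF · (+80), where L_TF = adj(I−A)_TF / det(I−A) = 0.07000 / 0.2625.
Δx_T = 0.07000 × (+80) / 0.2625 = 5.60 / 0.2625 ≈ 21.33.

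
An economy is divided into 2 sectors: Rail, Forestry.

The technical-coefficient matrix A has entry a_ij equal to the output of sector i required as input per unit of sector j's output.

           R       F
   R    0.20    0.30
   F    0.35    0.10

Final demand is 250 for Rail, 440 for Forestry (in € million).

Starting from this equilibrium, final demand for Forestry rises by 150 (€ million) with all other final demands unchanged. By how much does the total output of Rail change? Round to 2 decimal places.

Δx_R = 73.17

I − A =
  [   0.80    -0.30]
  [  -0.35     0.90]
det(I−A) = (0.80)(0.90) − (-0.30)(-0.35) = 0.6150
adj(I−A) = [[0.90, 0.30], [0.35, 0.80]]
(I − A)⁻¹ = adj(I−A) / det(I−A) ≈
  [   1.4634     0.4878]
  [   0.5691     1.3008]
Δx = (I − A)⁻¹ Δd with Δd having +150 in the Forestry component and 0 elsewhere.
So Δx_R = L_RF · (+150), where L_RF = adj(I−A)_RF / det(I−A) = 0.30 / 0.6150.
Δx_R = 0.30 × (+150) / 0.6150 = 45.00 / 0.6150 ≈ 73.17.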